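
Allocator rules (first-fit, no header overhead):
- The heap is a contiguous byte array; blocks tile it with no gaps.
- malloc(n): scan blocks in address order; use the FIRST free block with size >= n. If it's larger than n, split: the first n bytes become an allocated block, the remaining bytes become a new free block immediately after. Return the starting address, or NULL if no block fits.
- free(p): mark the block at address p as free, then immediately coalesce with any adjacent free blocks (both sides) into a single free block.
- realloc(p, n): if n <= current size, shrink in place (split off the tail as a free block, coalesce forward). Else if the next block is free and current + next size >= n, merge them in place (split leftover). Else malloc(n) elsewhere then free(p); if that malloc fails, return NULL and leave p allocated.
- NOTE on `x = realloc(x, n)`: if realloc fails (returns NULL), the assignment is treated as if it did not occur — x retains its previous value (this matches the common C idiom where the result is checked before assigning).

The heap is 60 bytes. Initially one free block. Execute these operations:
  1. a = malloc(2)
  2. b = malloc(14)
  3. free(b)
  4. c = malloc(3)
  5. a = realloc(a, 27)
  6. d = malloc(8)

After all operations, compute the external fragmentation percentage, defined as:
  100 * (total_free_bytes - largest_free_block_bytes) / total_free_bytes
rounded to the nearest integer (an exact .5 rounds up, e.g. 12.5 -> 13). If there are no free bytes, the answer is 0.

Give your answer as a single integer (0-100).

Op 1: a = malloc(2) -> a = 0; heap: [0-1 ALLOC][2-59 FREE]
Op 2: b = malloc(14) -> b = 2; heap: [0-1 ALLOC][2-15 ALLOC][16-59 FREE]
Op 3: free(b) -> (freed b); heap: [0-1 ALLOC][2-59 FREE]
Op 4: c = malloc(3) -> c = 2; heap: [0-1 ALLOC][2-4 ALLOC][5-59 FREE]
Op 5: a = realloc(a, 27) -> a = 5; heap: [0-1 FREE][2-4 ALLOC][5-31 ALLOC][32-59 FREE]
Op 6: d = malloc(8) -> d = 32; heap: [0-1 FREE][2-4 ALLOC][5-31 ALLOC][32-39 ALLOC][40-59 FREE]
Free blocks: [2 20] total_free=22 largest=20 -> 100*(22-20)/22 = 200/22 ≈ 9.091 -> rounds to 9

Answer: 9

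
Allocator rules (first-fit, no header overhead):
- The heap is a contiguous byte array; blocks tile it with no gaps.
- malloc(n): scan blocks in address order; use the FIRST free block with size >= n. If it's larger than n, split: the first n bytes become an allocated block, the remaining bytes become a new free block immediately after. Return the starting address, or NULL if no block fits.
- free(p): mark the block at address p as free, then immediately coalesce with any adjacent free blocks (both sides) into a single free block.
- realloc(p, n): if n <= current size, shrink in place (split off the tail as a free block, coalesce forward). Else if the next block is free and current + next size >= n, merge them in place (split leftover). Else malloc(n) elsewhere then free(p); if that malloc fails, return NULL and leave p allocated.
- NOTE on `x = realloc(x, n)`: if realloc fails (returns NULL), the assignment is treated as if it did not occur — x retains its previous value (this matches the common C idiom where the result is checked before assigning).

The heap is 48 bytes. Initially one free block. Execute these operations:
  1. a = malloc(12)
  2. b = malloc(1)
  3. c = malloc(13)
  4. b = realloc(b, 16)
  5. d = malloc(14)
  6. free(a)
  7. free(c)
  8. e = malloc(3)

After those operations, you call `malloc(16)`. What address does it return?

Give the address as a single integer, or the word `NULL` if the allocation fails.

Answer: 3

Derivation:
Op 1: a = malloc(12) -> a = 0; heap: [0-11 ALLOC][12-47 FREE]
Op 2: b = malloc(1) -> b = 12; heap: [0-11 ALLOC][12-12 ALLOC][13-47 FREE]
Op 3: c = malloc(13) -> c = 13; heap: [0-11 ALLOC][12-12 ALLOC][13-25 ALLOC][26-47 FREE]
Op 4: b = realloc(b, 16) -> b = 26; heap: [0-11 ALLOC][12-12 FREE][13-25 ALLOC][26-41 ALLOC][42-47 FREE]
Op 5: d = malloc(14) -> d = NULL; heap: [0-11 ALLOC][12-12 FREE][13-25 ALLOC][26-41 ALLOC][42-47 FREE]
Op 6: free(a) -> (freed a); heap: [0-12 FREE][13-25 ALLOC][26-41 ALLOC][42-47 FREE]
Op 7: free(c) -> (freed c); heap: [0-25 FREE][26-41 ALLOC][42-47 FREE]
Op 8: e = malloc(3) -> e = 0; heap: [0-2 ALLOC][3-25 FREE][26-41 ALLOC][42-47 FREE]
malloc(16): first-fit scan over [0-2 ALLOC][3-25 FREE][26-41 ALLOC][42-47 FREE] -> 3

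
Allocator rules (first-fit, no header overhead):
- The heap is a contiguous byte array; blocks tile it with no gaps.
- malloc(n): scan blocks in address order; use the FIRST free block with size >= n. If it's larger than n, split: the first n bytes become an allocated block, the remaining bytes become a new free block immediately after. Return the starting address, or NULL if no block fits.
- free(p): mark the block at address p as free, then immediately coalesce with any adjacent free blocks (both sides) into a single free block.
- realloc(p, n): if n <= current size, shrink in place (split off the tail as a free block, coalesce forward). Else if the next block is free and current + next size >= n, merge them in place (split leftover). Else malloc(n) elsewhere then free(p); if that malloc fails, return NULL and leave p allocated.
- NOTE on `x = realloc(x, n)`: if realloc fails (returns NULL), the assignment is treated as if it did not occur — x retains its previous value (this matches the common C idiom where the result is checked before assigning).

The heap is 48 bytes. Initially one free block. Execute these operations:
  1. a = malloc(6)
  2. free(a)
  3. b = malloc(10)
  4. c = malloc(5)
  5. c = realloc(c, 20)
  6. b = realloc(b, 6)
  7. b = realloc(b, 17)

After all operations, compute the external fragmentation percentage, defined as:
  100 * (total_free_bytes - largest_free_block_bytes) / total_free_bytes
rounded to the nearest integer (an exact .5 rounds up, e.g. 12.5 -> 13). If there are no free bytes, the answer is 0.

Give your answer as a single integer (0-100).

Op 1: a = malloc(6) -> a = 0; heap: [0-5 ALLOC][6-47 FREE]
Op 2: free(a) -> (freed a); heap: [0-47 FREE]
Op 3: b = malloc(10) -> b = 0; heap: [0-9 ALLOC][10-47 FREE]
Op 4: c = malloc(5) -> c = 10; heap: [0-9 ALLOC][10-14 ALLOC][15-47 FREE]
Op 5: c = realloc(c, 20) -> c = 10; heap: [0-9 ALLOC][10-29 ALLOC][30-47 FREE]
Op 6: b = realloc(b, 6) -> b = 0; heap: [0-5 ALLOC][6-9 FREE][10-29 ALLOC][30-47 FREE]
Op 7: b = realloc(b, 17) -> b = 30; heap: [0-9 FREE][10-29 ALLOC][30-46 ALLOC][47-47 FREE]
Free blocks: [10 1] total_free=11 largest=10 -> 100*(11-10)/11 = 100/11 ≈ 9.091 -> rounds to 9

Answer: 9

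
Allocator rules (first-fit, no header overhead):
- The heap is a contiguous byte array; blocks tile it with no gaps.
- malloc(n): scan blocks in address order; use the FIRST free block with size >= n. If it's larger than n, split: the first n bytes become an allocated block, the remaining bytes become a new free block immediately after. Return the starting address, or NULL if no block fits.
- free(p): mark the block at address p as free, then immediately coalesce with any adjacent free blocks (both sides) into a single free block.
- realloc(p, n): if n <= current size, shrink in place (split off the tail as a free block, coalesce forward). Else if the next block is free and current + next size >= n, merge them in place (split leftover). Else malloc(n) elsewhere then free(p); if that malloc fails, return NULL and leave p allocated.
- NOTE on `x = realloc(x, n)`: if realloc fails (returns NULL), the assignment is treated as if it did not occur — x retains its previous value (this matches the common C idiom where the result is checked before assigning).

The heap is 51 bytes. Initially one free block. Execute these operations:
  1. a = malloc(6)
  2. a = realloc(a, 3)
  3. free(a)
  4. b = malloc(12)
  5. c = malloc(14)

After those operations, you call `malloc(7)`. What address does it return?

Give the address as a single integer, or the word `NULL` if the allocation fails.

Op 1: a = malloc(6) -> a = 0; heap: [0-5 ALLOC][6-50 FREE]
Op 2: a = realloc(a, 3) -> a = 0; heap: [0-2 ALLOC][3-50 FREE]
Op 3: free(a) -> (freed a); heap: [0-50 FREE]
Op 4: b = malloc(12) -> b = 0; heap: [0-11 ALLOC][12-50 FREE]
Op 5: c = malloc(14) -> c = 12; heap: [0-11 ALLOC][12-25 ALLOC][26-50 FREE]
malloc(7): first-fit scan over [0-11 ALLOC][12-25 ALLOC][26-50 FREE] -> 26

Answer: 26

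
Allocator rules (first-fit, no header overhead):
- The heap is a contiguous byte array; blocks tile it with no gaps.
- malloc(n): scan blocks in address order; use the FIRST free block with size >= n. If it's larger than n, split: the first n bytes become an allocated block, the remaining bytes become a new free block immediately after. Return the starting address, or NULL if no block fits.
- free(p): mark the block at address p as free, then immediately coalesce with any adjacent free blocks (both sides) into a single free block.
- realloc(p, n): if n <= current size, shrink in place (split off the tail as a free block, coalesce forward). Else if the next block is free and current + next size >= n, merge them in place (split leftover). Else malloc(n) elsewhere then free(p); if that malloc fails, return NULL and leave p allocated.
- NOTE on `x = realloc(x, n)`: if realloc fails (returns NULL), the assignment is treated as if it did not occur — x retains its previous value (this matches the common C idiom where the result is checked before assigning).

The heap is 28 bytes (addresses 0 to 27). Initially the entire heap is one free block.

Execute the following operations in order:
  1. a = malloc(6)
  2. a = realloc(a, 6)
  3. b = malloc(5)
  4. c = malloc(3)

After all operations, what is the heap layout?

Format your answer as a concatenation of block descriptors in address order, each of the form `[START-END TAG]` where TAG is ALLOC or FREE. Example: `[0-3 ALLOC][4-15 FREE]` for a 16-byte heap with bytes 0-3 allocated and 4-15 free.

Op 1: a = malloc(6) -> a = 0; heap: [0-5 ALLOC][6-27 FREE]
Op 2: a = realloc(a, 6) -> a = 0; heap: [0-5 ALLOC][6-27 FREE]
Op 3: b = malloc(5) -> b = 6; heap: [0-5 ALLOC][6-10 ALLOC][11-27 FREE]
Op 4: c = malloc(3) -> c = 11; heap: [0-5 ALLOC][6-10 ALLOC][11-13 ALLOC][14-27 FREE]

Answer: [0-5 ALLOC][6-10 ALLOC][11-13 ALLOC][14-27 FREE]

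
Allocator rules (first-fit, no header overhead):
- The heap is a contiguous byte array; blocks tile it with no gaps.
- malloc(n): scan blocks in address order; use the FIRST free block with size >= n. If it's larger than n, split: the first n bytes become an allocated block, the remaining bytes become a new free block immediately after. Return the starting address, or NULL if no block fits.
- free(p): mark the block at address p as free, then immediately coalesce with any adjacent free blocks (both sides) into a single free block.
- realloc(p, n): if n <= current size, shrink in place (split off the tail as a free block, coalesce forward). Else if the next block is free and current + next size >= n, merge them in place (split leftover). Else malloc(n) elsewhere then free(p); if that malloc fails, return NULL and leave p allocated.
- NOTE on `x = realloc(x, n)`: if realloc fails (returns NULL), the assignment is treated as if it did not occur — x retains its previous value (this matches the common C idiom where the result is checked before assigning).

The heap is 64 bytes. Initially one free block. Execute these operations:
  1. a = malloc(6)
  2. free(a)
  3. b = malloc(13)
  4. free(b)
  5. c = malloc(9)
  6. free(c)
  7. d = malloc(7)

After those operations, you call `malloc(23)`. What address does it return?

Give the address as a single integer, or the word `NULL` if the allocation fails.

Answer: 7

Derivation:
Op 1: a = malloc(6) -> a = 0; heap: [0-5 ALLOC][6-63 FREE]
Op 2: free(a) -> (freed a); heap: [0-63 FREE]
Op 3: b = malloc(13) -> b = 0; heap: [0-12 ALLOC][13-63 FREE]
Op 4: free(b) -> (freed b); heap: [0-63 FREE]
Op 5: c = malloc(9) -> c = 0; heap: [0-8 ALLOC][9-63 FREE]
Op 6: free(c) -> (freed c); heap: [0-63 FREE]
Op 7: d = malloc(7) -> d = 0; heap: [0-6 ALLOC][7-63 FREE]
malloc(23): first-fit scan over [0-6 ALLOC][7-63 FREE] -> 7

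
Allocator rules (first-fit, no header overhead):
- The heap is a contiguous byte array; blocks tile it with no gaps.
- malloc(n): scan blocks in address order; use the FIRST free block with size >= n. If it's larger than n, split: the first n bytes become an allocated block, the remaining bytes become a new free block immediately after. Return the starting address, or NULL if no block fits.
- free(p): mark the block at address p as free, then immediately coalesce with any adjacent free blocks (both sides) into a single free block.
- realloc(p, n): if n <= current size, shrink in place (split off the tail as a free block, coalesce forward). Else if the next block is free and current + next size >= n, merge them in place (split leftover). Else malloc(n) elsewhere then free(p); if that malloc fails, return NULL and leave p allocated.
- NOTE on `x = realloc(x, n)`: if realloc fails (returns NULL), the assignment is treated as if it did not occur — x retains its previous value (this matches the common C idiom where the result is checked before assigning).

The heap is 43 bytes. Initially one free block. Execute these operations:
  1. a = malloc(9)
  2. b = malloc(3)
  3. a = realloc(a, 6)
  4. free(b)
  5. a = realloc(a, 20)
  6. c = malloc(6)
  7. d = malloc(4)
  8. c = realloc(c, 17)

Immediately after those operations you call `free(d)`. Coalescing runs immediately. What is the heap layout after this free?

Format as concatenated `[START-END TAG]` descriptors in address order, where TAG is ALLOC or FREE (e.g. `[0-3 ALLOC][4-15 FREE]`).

Answer: [0-19 ALLOC][20-25 ALLOC][26-42 FREE]

Derivation:
Op 1: a = malloc(9) -> a = 0; heap: [0-8 ALLOC][9-42 FREE]
Op 2: b = malloc(3) -> b = 9; heap: [0-8 ALLOC][9-11 ALLOC][12-42 FREE]
Op 3: a = realloc(a, 6) -> a = 0; heap: [0-5 ALLOC][6-8 FREE][9-11 ALLOC][12-42 FREE]
Op 4: free(b) -> (freed b); heap: [0-5 ALLOC][6-42 FREE]
Op 5: a = realloc(a, 20) -> a = 0; heap: [0-19 ALLOC][20-42 FREE]
Op 6: c = malloc(6) -> c = 20; heap: [0-19 ALLOC][20-25 ALLOC][26-42 FREE]
Op 7: d = malloc(4) -> d = 26; heap: [0-19 ALLOC][20-25 ALLOC][26-29 ALLOC][30-42 FREE]
Op 8: c = realloc(c, 17) -> NULL (c unchanged); heap: [0-19 ALLOC][20-25 ALLOC][26-29 ALLOC][30-42 FREE]
free(d): d = 26 -> block [26-29 ALLOC]; mark free, coalesce with adjacent free neighbors -> [0-19 ALLOC][20-25 ALLOC][26-42 FREE]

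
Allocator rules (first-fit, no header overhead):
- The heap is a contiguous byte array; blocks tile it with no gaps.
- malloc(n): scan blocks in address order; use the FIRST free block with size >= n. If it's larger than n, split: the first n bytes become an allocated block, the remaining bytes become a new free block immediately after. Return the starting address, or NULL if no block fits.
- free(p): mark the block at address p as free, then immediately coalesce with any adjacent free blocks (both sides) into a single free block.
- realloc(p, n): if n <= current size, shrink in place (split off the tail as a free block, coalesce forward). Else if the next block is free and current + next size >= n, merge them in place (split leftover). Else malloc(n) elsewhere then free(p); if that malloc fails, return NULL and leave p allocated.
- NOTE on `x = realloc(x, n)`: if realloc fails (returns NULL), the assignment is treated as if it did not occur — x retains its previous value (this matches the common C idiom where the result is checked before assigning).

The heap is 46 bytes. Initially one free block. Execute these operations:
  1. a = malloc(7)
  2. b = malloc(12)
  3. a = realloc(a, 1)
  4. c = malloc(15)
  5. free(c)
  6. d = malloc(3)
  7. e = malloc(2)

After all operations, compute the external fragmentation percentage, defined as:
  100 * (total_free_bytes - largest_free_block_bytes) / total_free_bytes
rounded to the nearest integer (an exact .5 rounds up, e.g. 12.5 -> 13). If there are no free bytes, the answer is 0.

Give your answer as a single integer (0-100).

Op 1: a = malloc(7) -> a = 0; heap: [0-6 ALLOC][7-45 FREE]
Op 2: b = malloc(12) -> b = 7; heap: [0-6 ALLOC][7-18 ALLOC][19-45 FREE]
Op 3: a = realloc(a, 1) -> a = 0; heap: [0-0 ALLOC][1-6 FREE][7-18 ALLOC][19-45 FREE]
Op 4: c = malloc(15) -> c = 19; heap: [0-0 ALLOC][1-6 FREE][7-18 ALLOC][19-33 ALLOC][34-45 FREE]
Op 5: free(c) -> (freed c); heap: [0-0 ALLOC][1-6 FREE][7-18 ALLOC][19-45 FREE]
Op 6: d = malloc(3) -> d = 1; heap: [0-0 ALLOC][1-3 ALLOC][4-6 FREE][7-18 ALLOC][19-45 FREE]
Op 7: e = malloc(2) -> e = 4; heap: [0-0 ALLOC][1-3 ALLOC][4-5 ALLOC][6-6 FREE][7-18 ALLOC][19-45 FREE]
Free blocks: [1 27] total_free=28 largest=27 -> 100*(28-27)/28 = 100/28 ≈ 3.571 -> rounds to 4

Answer: 4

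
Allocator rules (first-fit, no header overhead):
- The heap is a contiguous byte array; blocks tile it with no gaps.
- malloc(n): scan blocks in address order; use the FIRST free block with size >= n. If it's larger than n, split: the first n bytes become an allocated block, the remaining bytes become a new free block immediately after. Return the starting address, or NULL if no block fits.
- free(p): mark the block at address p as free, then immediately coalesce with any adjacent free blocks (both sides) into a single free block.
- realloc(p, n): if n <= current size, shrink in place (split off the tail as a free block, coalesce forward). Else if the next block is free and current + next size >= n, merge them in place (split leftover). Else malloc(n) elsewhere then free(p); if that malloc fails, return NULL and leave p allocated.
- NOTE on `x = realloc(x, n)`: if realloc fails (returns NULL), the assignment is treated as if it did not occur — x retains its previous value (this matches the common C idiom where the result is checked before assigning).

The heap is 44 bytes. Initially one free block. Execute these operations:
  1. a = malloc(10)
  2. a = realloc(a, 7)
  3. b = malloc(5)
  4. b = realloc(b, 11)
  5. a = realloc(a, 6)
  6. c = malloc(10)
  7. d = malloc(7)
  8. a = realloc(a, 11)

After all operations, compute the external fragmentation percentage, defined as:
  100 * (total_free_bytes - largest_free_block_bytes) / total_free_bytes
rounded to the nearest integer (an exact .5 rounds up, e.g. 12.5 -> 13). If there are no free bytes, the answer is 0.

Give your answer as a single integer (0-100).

Op 1: a = malloc(10) -> a = 0; heap: [0-9 ALLOC][10-43 FREE]
Op 2: a = realloc(a, 7) -> a = 0; heap: [0-6 ALLOC][7-43 FREE]
Op 3: b = malloc(5) -> b = 7; heap: [0-6 ALLOC][7-11 ALLOC][12-43 FREE]
Op 4: b = realloc(b, 11) -> b = 7; heap: [0-6 ALLOC][7-17 ALLOC][18-43 FREE]
Op 5: a = realloc(a, 6) -> a = 0; heap: [0-5 ALLOC][6-6 FREE][7-17 ALLOC][18-43 FREE]
Op 6: c = malloc(10) -> c = 18; heap: [0-5 ALLOC][6-6 FREE][7-17 ALLOC][18-27 ALLOC][28-43 FREE]
Op 7: d = malloc(7) -> d = 28; heap: [0-5 ALLOC][6-6 FREE][7-17 ALLOC][18-27 ALLOC][28-34 ALLOC][35-43 FREE]
Op 8: a = realloc(a, 11) -> NULL (a unchanged); heap: [0-5 ALLOC][6-6 FREE][7-17 ALLOC][18-27 ALLOC][28-34 ALLOC][35-43 FREE]
Free blocks: [1 9] total_free=10 largest=9 -> 100*(10-9)/10 = 100/10 = 10

Answer: 10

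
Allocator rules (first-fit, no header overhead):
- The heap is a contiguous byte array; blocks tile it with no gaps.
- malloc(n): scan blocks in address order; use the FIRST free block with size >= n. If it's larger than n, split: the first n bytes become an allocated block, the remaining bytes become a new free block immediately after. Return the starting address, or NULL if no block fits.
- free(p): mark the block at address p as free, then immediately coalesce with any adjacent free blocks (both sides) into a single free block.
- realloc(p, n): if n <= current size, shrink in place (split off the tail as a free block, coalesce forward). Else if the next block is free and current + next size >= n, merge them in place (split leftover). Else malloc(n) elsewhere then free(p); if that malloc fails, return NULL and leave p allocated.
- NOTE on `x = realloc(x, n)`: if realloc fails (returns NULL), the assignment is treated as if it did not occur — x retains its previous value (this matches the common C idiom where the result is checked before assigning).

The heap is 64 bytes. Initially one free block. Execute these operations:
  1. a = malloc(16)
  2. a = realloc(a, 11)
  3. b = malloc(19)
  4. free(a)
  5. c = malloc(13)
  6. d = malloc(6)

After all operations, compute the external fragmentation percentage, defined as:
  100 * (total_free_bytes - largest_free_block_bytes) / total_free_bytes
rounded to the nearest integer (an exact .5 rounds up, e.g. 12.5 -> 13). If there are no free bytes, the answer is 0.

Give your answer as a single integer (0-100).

Answer: 19

Derivation:
Op 1: a = malloc(16) -> a = 0; heap: [0-15 ALLOC][16-63 FREE]
Op 2: a = realloc(a, 11) -> a = 0; heap: [0-10 ALLOC][11-63 FREE]
Op 3: b = malloc(19) -> b = 11; heap: [0-10 ALLOC][11-29 ALLOC][30-63 FREE]
Op 4: free(a) -> (freed a); heap: [0-10 FREE][11-29 ALLOC][30-63 FREE]
Op 5: c = malloc(13) -> c = 30; heap: [0-10 FREE][11-29 ALLOC][30-42 ALLOC][43-63 FREE]
Op 6: d = malloc(6) -> d = 0; heap: [0-5 ALLOC][6-10 FREE][11-29 ALLOC][30-42 ALLOC][43-63 FREE]
Free blocks: [5 21] total_free=26 largest=21 -> 100*(26-21)/26 = 500/26 ≈ 19.231 -> rounds to 19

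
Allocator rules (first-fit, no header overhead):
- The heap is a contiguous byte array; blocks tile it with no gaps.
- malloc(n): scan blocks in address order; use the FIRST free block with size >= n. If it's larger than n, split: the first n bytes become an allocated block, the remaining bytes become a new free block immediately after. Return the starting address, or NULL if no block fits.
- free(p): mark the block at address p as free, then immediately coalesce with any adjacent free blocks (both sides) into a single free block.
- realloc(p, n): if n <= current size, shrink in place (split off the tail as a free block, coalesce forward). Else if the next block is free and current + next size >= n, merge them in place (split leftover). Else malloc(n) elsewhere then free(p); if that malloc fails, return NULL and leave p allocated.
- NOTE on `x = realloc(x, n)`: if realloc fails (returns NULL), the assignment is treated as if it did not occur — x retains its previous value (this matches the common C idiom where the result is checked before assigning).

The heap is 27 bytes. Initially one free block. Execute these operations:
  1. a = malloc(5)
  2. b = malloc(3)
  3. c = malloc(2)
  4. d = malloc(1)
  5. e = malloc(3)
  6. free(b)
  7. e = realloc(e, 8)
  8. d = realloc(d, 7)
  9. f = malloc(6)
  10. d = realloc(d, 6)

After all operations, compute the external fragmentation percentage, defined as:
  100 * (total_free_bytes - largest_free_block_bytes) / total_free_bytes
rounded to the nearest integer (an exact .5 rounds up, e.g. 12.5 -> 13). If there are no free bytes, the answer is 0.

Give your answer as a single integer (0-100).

Op 1: a = malloc(5) -> a = 0; heap: [0-4 ALLOC][5-26 FREE]
Op 2: b = malloc(3) -> b = 5; heap: [0-4 ALLOC][5-7 ALLOC][8-26 FREE]
Op 3: c = malloc(2) -> c = 8; heap: [0-4 ALLOC][5-7 ALLOC][8-9 ALLOC][10-26 FREE]
Op 4: d = malloc(1) -> d = 10; heap: [0-4 ALLOC][5-7 ALLOC][8-9 ALLOC][10-10 ALLOC][11-26 FREE]
Op 5: e = malloc(3) -> e = 11; heap: [0-4 ALLOC][5-7 ALLOC][8-9 ALLOC][10-10 ALLOC][11-13 ALLOC][14-26 FREE]
Op 6: free(b) -> (freed b); heap: [0-4 ALLOC][5-7 FREE][8-9 ALLOC][10-10 ALLOC][11-13 ALLOC][14-26 FREE]
Op 7: e = realloc(e, 8) -> e = 11; heap: [0-4 ALLOC][5-7 FREE][8-9 ALLOC][10-10 ALLOC][11-18 ALLOC][19-26 FREE]
Op 8: d = realloc(d, 7) -> d = 19; heap: [0-4 ALLOC][5-7 FREE][8-9 ALLOC][10-10 FREE][11-18 ALLOC][19-25 ALLOC][26-26 FREE]
Op 9: f = malloc(6) -> f = NULL; heap: [0-4 ALLOC][5-7 FREE][8-9 ALLOC][10-10 FREE][11-18 ALLOC][19-25 ALLOC][26-26 FREE]
Op 10: d = realloc(d, 6) -> d = 19; heap: [0-4 ALLOC][5-7 FREE][8-9 ALLOC][10-10 FREE][11-18 ALLOC][19-24 ALLOC][25-26 FREE]
Free blocks: [3 1 2] total_free=6 largest=3 -> 100*(6-3)/6 = 300/6 = 50

Answer: 50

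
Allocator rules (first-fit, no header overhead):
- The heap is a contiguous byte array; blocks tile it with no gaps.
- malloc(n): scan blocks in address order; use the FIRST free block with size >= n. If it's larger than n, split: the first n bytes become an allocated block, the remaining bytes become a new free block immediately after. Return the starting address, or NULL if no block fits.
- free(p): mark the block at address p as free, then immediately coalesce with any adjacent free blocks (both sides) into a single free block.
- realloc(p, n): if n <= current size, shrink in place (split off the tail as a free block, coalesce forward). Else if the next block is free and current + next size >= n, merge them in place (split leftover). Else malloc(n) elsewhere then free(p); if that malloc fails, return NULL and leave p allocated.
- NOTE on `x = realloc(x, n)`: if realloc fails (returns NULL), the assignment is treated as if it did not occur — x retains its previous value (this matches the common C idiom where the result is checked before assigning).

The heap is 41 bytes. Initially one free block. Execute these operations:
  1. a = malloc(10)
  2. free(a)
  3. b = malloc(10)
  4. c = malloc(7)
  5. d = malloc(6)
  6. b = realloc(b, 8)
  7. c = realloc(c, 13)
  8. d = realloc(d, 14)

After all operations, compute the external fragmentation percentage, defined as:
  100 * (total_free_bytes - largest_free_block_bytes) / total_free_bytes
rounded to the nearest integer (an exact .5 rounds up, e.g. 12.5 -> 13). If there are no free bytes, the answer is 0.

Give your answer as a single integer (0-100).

Answer: 36

Derivation:
Op 1: a = malloc(10) -> a = 0; heap: [0-9 ALLOC][10-40 FREE]
Op 2: free(a) -> (freed a); heap: [0-40 FREE]
Op 3: b = malloc(10) -> b = 0; heap: [0-9 ALLOC][10-40 FREE]
Op 4: c = malloc(7) -> c = 10; heap: [0-9 ALLOC][10-16 ALLOC][17-40 FREE]
Op 5: d = malloc(6) -> d = 17; heap: [0-9 ALLOC][10-16 ALLOC][17-22 ALLOC][23-40 FREE]
Op 6: b = realloc(b, 8) -> b = 0; heap: [0-7 ALLOC][8-9 FREE][10-16 ALLOC][17-22 ALLOC][23-40 FREE]
Op 7: c = realloc(c, 13) -> c = 23; heap: [0-7 ALLOC][8-16 FREE][17-22 ALLOC][23-35 ALLOC][36-40 FREE]
Op 8: d = realloc(d, 14) -> NULL (d unchanged); heap: [0-7 ALLOC][8-16 FREE][17-22 ALLOC][23-35 ALLOC][36-40 FREE]
Free blocks: [9 5] total_free=14 largest=9 -> 100*(14-9)/14 = 500/14 ≈ 35.714 -> rounds to 36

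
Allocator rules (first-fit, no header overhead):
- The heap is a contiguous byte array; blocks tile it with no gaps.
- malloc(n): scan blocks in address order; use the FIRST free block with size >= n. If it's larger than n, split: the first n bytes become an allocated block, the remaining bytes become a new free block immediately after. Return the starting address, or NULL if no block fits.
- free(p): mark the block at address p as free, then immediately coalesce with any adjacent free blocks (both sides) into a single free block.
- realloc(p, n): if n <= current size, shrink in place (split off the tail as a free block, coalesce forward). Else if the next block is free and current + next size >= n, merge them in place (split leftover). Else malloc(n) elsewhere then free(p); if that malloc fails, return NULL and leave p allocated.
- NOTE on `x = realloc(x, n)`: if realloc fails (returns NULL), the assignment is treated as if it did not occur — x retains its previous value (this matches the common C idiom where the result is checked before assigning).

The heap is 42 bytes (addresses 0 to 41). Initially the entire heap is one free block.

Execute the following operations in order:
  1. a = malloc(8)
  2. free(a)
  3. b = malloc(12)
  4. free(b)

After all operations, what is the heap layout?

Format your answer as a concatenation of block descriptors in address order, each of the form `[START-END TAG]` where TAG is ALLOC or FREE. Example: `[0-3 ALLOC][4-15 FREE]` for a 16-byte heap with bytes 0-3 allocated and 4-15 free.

Op 1: a = malloc(8) -> a = 0; heap: [0-7 ALLOC][8-41 FREE]
Op 2: free(a) -> (freed a); heap: [0-41 FREE]
Op 3: b = malloc(12) -> b = 0; heap: [0-11 ALLOC][12-41 FREE]
Op 4: free(b) -> (freed b); heap: [0-41 FREE]

Answer: [0-41 FREE]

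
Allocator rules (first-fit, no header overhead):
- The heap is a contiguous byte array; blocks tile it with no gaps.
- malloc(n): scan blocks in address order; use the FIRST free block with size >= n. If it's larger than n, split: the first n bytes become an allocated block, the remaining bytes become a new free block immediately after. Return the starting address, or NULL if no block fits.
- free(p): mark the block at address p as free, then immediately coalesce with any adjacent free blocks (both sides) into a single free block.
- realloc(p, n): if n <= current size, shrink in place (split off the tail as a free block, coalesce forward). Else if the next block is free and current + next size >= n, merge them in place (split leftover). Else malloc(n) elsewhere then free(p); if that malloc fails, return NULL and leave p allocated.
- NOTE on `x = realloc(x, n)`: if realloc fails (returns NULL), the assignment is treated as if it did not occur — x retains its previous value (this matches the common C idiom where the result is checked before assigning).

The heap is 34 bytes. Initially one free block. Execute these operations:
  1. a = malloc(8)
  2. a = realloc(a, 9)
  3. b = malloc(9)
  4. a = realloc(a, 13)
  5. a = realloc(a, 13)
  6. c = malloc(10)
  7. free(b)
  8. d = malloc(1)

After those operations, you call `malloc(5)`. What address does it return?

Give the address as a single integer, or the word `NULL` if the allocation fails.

Op 1: a = malloc(8) -> a = 0; heap: [0-7 ALLOC][8-33 FREE]
Op 2: a = realloc(a, 9) -> a = 0; heap: [0-8 ALLOC][9-33 FREE]
Op 3: b = malloc(9) -> b = 9; heap: [0-8 ALLOC][9-17 ALLOC][18-33 FREE]
Op 4: a = realloc(a, 13) -> a = 18; heap: [0-8 FREE][9-17 ALLOC][18-30 ALLOC][31-33 FREE]
Op 5: a = realloc(a, 13) -> a = 18; heap: [0-8 FREE][9-17 ALLOC][18-30 ALLOC][31-33 FREE]
Op 6: c = malloc(10) -> c = NULL; heap: [0-8 FREE][9-17 ALLOC][18-30 ALLOC][31-33 FREE]
Op 7: free(b) -> (freed b); heap: [0-17 FREE][18-30 ALLOC][31-33 FREE]
Op 8: d = malloc(1) -> d = 0; heap: [0-0 ALLOC][1-17 FREE][18-30 ALLOC][31-33 FREE]
malloc(5): first-fit scan over [0-0 ALLOC][1-17 FREE][18-30 ALLOC][31-33 FREE] -> 1

Answer: 1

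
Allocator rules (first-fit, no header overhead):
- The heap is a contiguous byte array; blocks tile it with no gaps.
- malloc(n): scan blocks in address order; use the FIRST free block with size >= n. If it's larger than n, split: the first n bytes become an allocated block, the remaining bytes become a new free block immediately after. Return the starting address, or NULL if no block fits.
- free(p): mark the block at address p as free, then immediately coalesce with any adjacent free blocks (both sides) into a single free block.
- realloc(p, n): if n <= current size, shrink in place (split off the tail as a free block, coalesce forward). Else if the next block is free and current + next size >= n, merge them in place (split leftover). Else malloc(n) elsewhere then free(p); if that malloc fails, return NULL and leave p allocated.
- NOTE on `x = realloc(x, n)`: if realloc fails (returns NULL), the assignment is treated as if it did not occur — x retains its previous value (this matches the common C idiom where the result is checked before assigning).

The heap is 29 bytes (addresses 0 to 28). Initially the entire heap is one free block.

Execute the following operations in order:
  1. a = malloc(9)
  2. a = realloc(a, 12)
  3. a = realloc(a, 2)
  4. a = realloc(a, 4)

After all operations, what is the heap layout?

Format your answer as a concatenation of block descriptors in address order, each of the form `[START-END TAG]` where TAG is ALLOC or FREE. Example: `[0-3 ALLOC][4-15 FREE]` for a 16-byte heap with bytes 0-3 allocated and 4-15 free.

Answer: [0-3 ALLOC][4-28 FREE]

Derivation:
Op 1: a = malloc(9) -> a = 0; heap: [0-8 ALLOC][9-28 FREE]
Op 2: a = realloc(a, 12) -> a = 0; heap: [0-11 ALLOC][12-28 FREE]
Op 3: a = realloc(a, 2) -> a = 0; heap: [0-1 ALLOC][2-28 FREE]
Op 4: a = realloc(a, 4) -> a = 0; heap: [0-3 ALLOC][4-28 FREE]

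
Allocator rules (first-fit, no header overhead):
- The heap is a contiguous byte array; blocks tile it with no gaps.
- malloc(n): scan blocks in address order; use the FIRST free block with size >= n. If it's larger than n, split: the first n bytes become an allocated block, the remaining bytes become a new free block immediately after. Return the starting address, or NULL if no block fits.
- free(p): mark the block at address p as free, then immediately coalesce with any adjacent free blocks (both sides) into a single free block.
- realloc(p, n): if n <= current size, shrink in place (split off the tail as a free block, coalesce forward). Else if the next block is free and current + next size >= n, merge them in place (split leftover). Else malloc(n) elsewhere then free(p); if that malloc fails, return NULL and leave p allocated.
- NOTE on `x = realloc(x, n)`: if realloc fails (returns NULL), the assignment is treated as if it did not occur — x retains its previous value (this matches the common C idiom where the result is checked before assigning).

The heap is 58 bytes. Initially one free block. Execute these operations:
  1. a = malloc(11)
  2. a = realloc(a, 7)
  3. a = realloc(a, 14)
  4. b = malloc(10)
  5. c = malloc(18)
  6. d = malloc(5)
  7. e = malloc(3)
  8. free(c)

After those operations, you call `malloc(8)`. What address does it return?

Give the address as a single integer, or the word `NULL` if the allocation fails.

Answer: 24

Derivation:
Op 1: a = malloc(11) -> a = 0; heap: [0-10 ALLOC][11-57 FREE]
Op 2: a = realloc(a, 7) -> a = 0; heap: [0-6 ALLOC][7-57 FREE]
Op 3: a = realloc(a, 14) -> a = 0; heap: [0-13 ALLOC][14-57 FREE]
Op 4: b = malloc(10) -> b = 14; heap: [0-13 ALLOC][14-23 ALLOC][24-57 FREE]
Op 5: c = malloc(18) -> c = 24; heap: [0-13 ALLOC][14-23 ALLOC][24-41 ALLOC][42-57 FREE]
Op 6: d = malloc(5) -> d = 42; heap: [0-13 ALLOC][14-23 ALLOC][24-41 ALLOC][42-46 ALLOC][47-57 FREE]
Op 7: e = malloc(3) -> e = 47; heap: [0-13 ALLOC][14-23 ALLOC][24-41 ALLOC][42-46 ALLOC][47-49 ALLOC][50-57 FREE]
Op 8: free(c) -> (freed c); heap: [0-13 ALLOC][14-23 ALLOC][24-41 FREE][42-46 ALLOC][47-49 ALLOC][50-57 FREE]
malloc(8): first-fit scan over [0-13 ALLOC][14-23 ALLOC][24-41 FREE][42-46 ALLOC][47-49 ALLOC][50-57 FREE] -> 24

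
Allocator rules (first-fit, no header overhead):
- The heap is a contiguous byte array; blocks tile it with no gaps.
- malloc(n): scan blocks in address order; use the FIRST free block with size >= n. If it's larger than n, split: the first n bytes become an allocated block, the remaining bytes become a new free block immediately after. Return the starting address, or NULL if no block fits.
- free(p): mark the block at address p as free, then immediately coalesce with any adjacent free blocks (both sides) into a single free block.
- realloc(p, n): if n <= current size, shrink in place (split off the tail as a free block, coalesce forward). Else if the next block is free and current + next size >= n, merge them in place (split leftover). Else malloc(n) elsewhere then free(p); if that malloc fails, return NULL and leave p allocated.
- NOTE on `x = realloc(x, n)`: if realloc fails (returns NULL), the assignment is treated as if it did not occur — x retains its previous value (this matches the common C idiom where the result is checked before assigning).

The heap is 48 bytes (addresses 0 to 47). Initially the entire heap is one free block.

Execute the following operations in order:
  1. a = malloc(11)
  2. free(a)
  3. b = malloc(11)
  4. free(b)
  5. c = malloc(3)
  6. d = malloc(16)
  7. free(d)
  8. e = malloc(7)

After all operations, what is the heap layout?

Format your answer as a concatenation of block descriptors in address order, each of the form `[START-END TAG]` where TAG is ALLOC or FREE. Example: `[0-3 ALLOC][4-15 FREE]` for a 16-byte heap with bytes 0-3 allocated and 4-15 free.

Answer: [0-2 ALLOC][3-9 ALLOC][10-47 FREE]

Derivation:
Op 1: a = malloc(11) -> a = 0; heap: [0-10 ALLOC][11-47 FREE]
Op 2: free(a) -> (freed a); heap: [0-47 FREE]
Op 3: b = malloc(11) -> b = 0; heap: [0-10 ALLOC][11-47 FREE]
Op 4: free(b) -> (freed b); heap: [0-47 FREE]
Op 5: c = malloc(3) -> c = 0; heap: [0-2 ALLOC][3-47 FREE]
Op 6: d = malloc(16) -> d = 3; heap: [0-2 ALLOC][3-18 ALLOC][19-47 FREE]
Op 7: free(d) -> (freed d); heap: [0-2 ALLOC][3-47 FREE]
Op 8: e = malloc(7) -> e = 3; heap: [0-2 ALLOC][3-9 ALLOC][10-47 FREE]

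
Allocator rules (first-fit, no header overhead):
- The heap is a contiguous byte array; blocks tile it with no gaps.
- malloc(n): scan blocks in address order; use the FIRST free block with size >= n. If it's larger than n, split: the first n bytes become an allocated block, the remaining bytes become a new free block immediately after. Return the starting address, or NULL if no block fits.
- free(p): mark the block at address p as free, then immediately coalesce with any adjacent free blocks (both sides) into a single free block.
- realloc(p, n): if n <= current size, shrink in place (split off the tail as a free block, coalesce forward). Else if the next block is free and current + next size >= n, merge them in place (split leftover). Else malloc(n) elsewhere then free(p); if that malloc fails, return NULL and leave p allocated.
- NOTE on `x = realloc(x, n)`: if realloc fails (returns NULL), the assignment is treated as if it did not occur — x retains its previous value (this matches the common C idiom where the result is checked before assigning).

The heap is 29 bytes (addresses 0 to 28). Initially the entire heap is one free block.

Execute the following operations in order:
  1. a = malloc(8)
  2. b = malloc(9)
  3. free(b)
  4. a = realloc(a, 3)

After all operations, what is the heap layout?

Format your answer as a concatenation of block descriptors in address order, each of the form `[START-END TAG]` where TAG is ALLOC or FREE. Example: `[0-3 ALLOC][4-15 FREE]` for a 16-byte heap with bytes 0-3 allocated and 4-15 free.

Answer: [0-2 ALLOC][3-28 FREE]

Derivation:
Op 1: a = malloc(8) -> a = 0; heap: [0-7 ALLOC][8-28 FREE]
Op 2: b = malloc(9) -> b = 8; heap: [0-7 ALLOC][8-16 ALLOC][17-28 FREE]
Op 3: free(b) -> (freed b); heap: [0-7 ALLOC][8-28 FREE]
Op 4: a = realloc(a, 3) -> a = 0; heap: [0-2 ALLOC][3-28 FREE]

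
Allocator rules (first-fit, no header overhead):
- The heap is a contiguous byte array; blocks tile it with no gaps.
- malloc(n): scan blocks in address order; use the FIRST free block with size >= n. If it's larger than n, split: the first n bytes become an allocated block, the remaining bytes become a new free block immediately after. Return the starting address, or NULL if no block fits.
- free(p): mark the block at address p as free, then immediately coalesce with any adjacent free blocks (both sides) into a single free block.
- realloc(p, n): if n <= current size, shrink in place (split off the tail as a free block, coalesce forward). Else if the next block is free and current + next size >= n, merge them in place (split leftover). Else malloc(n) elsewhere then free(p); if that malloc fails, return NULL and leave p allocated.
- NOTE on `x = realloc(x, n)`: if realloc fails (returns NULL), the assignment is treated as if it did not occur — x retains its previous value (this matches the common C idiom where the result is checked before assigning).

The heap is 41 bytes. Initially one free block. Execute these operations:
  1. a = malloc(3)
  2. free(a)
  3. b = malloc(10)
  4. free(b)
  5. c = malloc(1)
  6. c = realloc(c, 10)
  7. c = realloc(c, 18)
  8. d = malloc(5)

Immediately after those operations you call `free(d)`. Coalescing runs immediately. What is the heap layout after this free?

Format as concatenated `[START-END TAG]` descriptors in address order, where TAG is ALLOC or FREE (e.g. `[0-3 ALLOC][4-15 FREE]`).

Answer: [0-17 ALLOC][18-40 FREE]

Derivation:
Op 1: a = malloc(3) -> a = 0; heap: [0-2 ALLOC][3-40 FREE]
Op 2: free(a) -> (freed a); heap: [0-40 FREE]
Op 3: b = malloc(10) -> b = 0; heap: [0-9 ALLOC][10-40 FREE]
Op 4: free(b) -> (freed b); heap: [0-40 FREE]
Op 5: c = malloc(1) -> c = 0; heap: [0-0 ALLOC][1-40 FREE]
Op 6: c = realloc(c, 10) -> c = 0; heap: [0-9 ALLOC][10-40 FREE]
Op 7: c = realloc(c, 18) -> c = 0; heap: [0-17 ALLOC][18-40 FREE]
Op 8: d = malloc(5) -> d = 18; heap: [0-17 ALLOC][18-22 ALLOC][23-40 FREE]
free(d): d = 18 -> block [18-22 ALLOC]; mark free, coalesce with adjacent free neighbors -> [0-17 ALLOC][18-40 FREE]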